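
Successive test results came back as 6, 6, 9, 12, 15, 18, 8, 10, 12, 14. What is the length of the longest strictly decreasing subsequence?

2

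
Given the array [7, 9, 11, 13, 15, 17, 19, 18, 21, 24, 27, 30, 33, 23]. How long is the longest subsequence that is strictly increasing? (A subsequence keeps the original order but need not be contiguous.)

Track the smallest tail for each achievable length (strict):
7 → extends → [7]
9 → extends → [7, 9]
11 → extends → [7, 9, 11]
13 → extends → [7, 9, 11, 13]
15 → extends → [7, 9, 11, 13, 15]
17 → extends → [7, 9, 11, 13, 15, 17]
19 → extends → [7, 9, 11, 13, 15, 17, 19]
18 → replaces 19 → [7, 9, 11, 13, 15, 17, 18]
21 → extends → [7, 9, 11, 13, 15, 17, 18, 21]
24 → extends → [7, 9, 11, 13, 15, 17, 18, 21, 24]
27 → extends → [7, 9, 11, 13, 15, 17, 18, 21, 24, 27]
30 → extends → [7, 9, 11, 13, 15, 17, 18, 21, 24, 27, 30]
33 → extends → [7, 9, 11, 13, 15, 17, 18, 21, 24, 27, 30, 33]
23 → replaces 24 → [7, 9, 11, 13, 15, 17, 18, 21, 23, 27, 30, 33]
Twelve tails, so the longest strictly increasing subsequence has length 12 (e.g. 7, 9, 11, 13, 15, 17, 19, 21, 24, 27, 30, 33).

12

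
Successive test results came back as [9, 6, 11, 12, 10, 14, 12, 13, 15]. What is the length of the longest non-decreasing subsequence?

6

Track the smallest tail for each achievable length (allowing ties):
9 → extends → [9]
6 → replaces 9 → [6]
11 → extends → [6, 11]
12 → extends → [6, 11, 12]
10 → replaces 11 → [6, 10, 12]
14 → extends → [6, 10, 12, 14]
12 → replaces 14 → [6, 10, 12, 12]
13 → extends → [6, 10, 12, 12, 13]
15 → extends → [6, 10, 12, 12, 13, 15]
Six tails, so the longest non-decreasing subsequence has length 6 (e.g. 9, 11, 12, 12, 13, 15).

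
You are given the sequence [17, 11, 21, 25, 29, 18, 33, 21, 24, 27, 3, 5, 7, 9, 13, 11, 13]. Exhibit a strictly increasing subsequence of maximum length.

3, 5, 7, 9, 11, 13

Patience tails give the LIS length; then backtrack through the dp parents:
17 → extends → [17]
11 → replaces 17 → [11]
21 → extends → [11, 21]
25 → extends → [11, 21, 25]
29 → extends → [11, 21, 25, 29]
18 → replaces 21 → [11, 18, 25, 29]
33 → extends → [11, 18, 25, 29, 33]
21 → replaces 25 → [11, 18, 21, 29, 33]
24 → replaces 29 → [11, 18, 21, 24, 33]
27 → replaces 33 → [11, 18, 21, 24, 27]
3 → replaces 11 → [3, 18, 21, 24, 27]
5 → replaces 18 → [3, 5, 21, 24, 27]
7 → replaces 21 → [3, 5, 7, 24, 27]
9 → replaces 24 → [3, 5, 7, 9, 27]
13 → replaces 27 → [3, 5, 7, 9, 13]
11 → replaces 13 → [3, 5, 7, 9, 11]
13 → extends → [3, 5, 7, 9, 11, 13]
Length 6; one witness is 3, 5, 7, 9, 11, 13.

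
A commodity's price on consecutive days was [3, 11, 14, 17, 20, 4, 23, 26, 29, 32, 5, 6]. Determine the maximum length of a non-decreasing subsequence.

9

Let dp[i] be the length of the longest such subsequence ending at index i:
i:      1  2  3  4  5  6  7  8  9 10 11 12
a[i]:   3 11 14 17 20  4 23 26 29 32  5  6
dp:     1  2  3  4  5  2  6  7  8  9  3  4
Maximum dp value is 9.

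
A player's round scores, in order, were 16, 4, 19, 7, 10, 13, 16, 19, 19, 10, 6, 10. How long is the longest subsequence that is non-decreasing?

7

Track the smallest tail for each achievable length (allowing ties):
16 → extends → [16]
4 → replaces 16 → [4]
19 → extends → [4, 19]
7 → replaces 19 → [4, 7]
10 → extends → [4, 7, 10]
13 → extends → [4, 7, 10, 13]
16 → extends → [4, 7, 10, 13, 16]
19 → extends → [4, 7, 10, 13, 16, 19]
19 → extends → [4, 7, 10, 13, 16, 19, 19]
10 → replaces 13 → [4, 7, 10, 10, 16, 19, 19]
6 → replaces 7 → [4, 6, 10, 10, 16, 19, 19]
10 → replaces 16 → [4, 6, 10, 10, 10, 19, 19]
Seven tails, so the longest non-decreasing subsequence has length 7 (e.g. 4, 7, 10, 13, 16, 19, 19).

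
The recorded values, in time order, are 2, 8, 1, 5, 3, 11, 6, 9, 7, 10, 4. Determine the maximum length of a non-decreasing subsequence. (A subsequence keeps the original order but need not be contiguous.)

5

Track the smallest tail for each achievable length (allowing ties):
2 → extends → [2]
8 → extends → [2, 8]
1 → replaces 2 → [1, 8]
5 → replaces 8 → [1, 5]
3 → replaces 5 → [1, 3]
11 → extends → [1, 3, 11]
6 → replaces 11 → [1, 3, 6]
9 → extends → [1, 3, 6, 9]
7 → replaces 9 → [1, 3, 6, 7]
10 → extends → [1, 3, 6, 7, 10]
4 → replaces 6 → [1, 3, 4, 7, 10]
Five tails, so the longest non-decreasing subsequence has length 5 (e.g. 2, 5, 6, 9, 10).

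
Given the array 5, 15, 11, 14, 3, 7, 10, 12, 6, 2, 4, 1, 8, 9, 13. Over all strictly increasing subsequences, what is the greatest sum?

Let S[i] be the best sum of a strictly increasing subsequence ending at i:
i:      1  2  3  4  5  6  7  8  9 10 11 12 13 14 15
a[i]:   5 15 11 14  3  7 10 12  6  2  4  1  8  9 13
S:      5 20 16 30  3 12 22 34 11  2  7  1 20 29 47
Maximum is 47 (e.g. 5 + 7 + 10 + 12 + 13).

47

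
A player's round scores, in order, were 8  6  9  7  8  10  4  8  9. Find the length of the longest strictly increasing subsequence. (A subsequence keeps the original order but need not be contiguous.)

Track the smallest tail for each achievable length (strict):
8 → extends → [8]
6 → replaces 8 → [6]
9 → extends → [6, 9]
7 → replaces 9 → [6, 7]
8 → extends → [6, 7, 8]
10 → extends → [6, 7, 8, 10]
4 → replaces 6 → [4, 7, 8, 10]
8 → already a tail → [4, 7, 8, 10]
9 → replaces 10 → [4, 7, 8, 9]
Four tails, so the longest strictly increasing subsequence has length 4 (e.g. 6, 7, 8, 10).

4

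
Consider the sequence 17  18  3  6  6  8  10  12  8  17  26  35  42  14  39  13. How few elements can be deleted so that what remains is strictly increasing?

Fewest deletions = n − (longest strictly increasing subsequence).
i:      1  2  3  4  5  6  7  8  9 10 11 12 13 14 15 16
a[i]:  17 18  3  6  6  8 10 12  8 17 26 35 42 14 39 13
dp:     1  2  1  2  2  3  4  5  3  6  7  8  9  6  9  6
max dp = 9, so deletions = 16 − 9 = 7.

7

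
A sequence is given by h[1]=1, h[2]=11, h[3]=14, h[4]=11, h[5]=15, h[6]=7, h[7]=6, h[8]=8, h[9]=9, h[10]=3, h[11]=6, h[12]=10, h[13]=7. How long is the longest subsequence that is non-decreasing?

5

Let dp[i] be the length of the longest such subsequence ending at index i:
i:      1  2  3  4  5  6  7  8  9 10 11 12 13
h[i]:   1 11 14 11 15  7  6  8  9  3  6 10  7
dp:     1  2  3  3  4  2  2  3  4  2  3  5  4
Maximum dp value is 5.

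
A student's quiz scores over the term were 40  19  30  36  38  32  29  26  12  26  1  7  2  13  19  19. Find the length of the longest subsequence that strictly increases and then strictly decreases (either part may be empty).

inc[i] = longest strictly increasing subsequence ending at i; dec[i] = longest strictly decreasing subsequence starting at i:
i:      1  2  3  4  5  6  7  8  9 10 11 12 13 14 15 16
a[i]:  40 19 30 36 38 32 29 26 12 26  1  7  2 13 19 19
inc:    1  1  2  3  4  3  2  2  1  2  1  2  2  3  4  4
dec:    8  4  6  7  7  6  5  4  3  3  1  2  1  1  1  1
Best peak at i=5 (value 38): inc=4, dec=7, length 4+7−1 = 10.

10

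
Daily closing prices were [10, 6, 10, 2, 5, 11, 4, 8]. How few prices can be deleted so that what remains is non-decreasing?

Fewest deletions = n − (longest non-decreasing subsequence).
Patience tails:
10 → extends → [10]
6 → replaces 10 → [6]
10 → extends → [6, 10]
2 → replaces 6 → [2, 10]
5 → replaces 10 → [2, 5]
11 → extends → [2, 5, 11]
4 → replaces 5 → [2, 4, 11]
8 → replaces 11 → [2, 4, 8]
Longest non-decreasing subsequence has length 3, so deletions = 8 − 3 = 5.

5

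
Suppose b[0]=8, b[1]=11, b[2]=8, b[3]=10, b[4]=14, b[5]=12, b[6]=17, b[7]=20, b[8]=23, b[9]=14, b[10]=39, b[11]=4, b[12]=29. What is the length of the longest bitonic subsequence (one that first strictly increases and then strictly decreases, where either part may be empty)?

8

inc[i] = longest strictly increasing subsequence ending at i; dec[i] = longest strictly decreasing subsequence starting at i:
i:      0  1  2  3  4  5  6  7  8  9 10 11 12
b[i]:   8 11  8 10 14 12 17 20 23 14 39  4 29
inc:    1  2  1  2  3  3  4  5  6  4  7  1  7
dec:    2  3  2  2  3  2  3  3  3  2  2  1  1
Best peak at i=8 (value 23): inc=6, dec=3, length 6+3−1 = 8.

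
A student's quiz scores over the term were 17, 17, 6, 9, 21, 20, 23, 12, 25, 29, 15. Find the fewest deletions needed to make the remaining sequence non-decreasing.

5

Fewest deletions = n − (longest non-decreasing subsequence).
i:      1  2  3  4  5  6  7  8  9 10 11
a[i]:  17 17  6  9 21 20 23 12 25 29 15
dp:     1  2  1  2  3  3  4  3  5  6  4
max dp = 6, so deletions = 11 − 6 = 5.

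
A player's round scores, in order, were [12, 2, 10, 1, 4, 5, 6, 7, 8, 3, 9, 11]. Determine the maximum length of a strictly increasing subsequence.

8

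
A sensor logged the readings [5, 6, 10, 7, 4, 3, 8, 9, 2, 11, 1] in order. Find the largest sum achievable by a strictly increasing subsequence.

46

Let S[i] be the best sum of a strictly increasing subsequence ending at i:
i:      1  2  3  4  5  6  7  8  9 10 11
a[i]:   5  6 10  7  4  3  8  9  2 11  1
S:      5 11 21 18  4  3 26 35  2 46  1
Maximum is 46 (e.g. 5 + 6 + 7 + 8 + 9 + 11).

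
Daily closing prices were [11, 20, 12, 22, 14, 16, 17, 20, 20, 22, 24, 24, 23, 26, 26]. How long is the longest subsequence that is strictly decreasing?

Negate each value so 'decreasing' becomes 'increasing', then run patience tails on the negated sequence:
-11 → extends → [-11]
-20 → replaces -11 → [-20]
-12 → extends → [-20, -12]
-22 → replaces -20 → [-22, -12]
-14 → replaces -12 → [-22, -14]
-16 → replaces -14 → [-22, -16]
-17 → replaces -16 → [-22, -17]
-20 → replaces -17 → [-22, -20]
-20 → already a tail → [-22, -20]
-22 → already a tail → [-22, -20]
-24 → replaces -22 → [-24, -20]
-24 → already a tail → [-24, -20]
-23 → replaces -20 → [-24, -23]
-26 → replaces -24 → [-26, -23]
-26 → already a tail → [-26, -23]
Two tails, so the longest strictly decreasing subsequence of the original has length 2.

2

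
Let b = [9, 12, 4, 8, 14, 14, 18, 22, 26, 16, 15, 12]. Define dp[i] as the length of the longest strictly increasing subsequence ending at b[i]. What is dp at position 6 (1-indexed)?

dp[i] = 1 + max{dp[j] : j<i, b[j]<b[i]} (or 1 if no such j):
i:      1  2  3  4  5  6  7  8  9 10 11 12
b[i]:   9 12  4  8 14 14 18 22 26 16 15 12
dp:     1  2  1  2  3  3  4  5  6  4  4  3
At index 6 the value is 3.

3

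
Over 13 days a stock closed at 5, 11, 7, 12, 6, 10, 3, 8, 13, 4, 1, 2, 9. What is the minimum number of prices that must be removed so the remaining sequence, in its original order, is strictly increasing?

9

Fewest deletions = n − (longest strictly increasing subsequence).
Patience tails:
5 → extends → [5]
11 → extends → [5, 11]
7 → replaces 11 → [5, 7]
12 → extends → [5, 7, 12]
6 → replaces 7 → [5, 6, 12]
10 → replaces 12 → [5, 6, 10]
3 → replaces 5 → [3, 6, 10]
8 → replaces 10 → [3, 6, 8]
13 → extends → [3, 6, 8, 13]
4 → replaces 6 → [3, 4, 8, 13]
1 → replaces 3 → [1, 4, 8, 13]
2 → replaces 4 → [1, 2, 8, 13]
9 → replaces 13 → [1, 2, 8, 9]
Longest strictly increasing subsequence has length 4, so deletions = 13 − 4 = 9.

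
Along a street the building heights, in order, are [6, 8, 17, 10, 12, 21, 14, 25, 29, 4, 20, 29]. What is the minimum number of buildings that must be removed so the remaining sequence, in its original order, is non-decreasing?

4

Fewest deletions = n − (longest non-decreasing subsequence).
Patience tails:
6 → extends → [6]
8 → extends → [6, 8]
17 → extends → [6, 8, 17]
10 → replaces 17 → [6, 8, 10]
12 → extends → [6, 8, 10, 12]
21 → extends → [6, 8, 10, 12, 21]
14 → replaces 21 → [6, 8, 10, 12, 14]
25 → extends → [6, 8, 10, 12, 14, 25]
29 → extends → [6, 8, 10, 12, 14, 25, 29]
4 → replaces 6 → [4, 8, 10, 12, 14, 25, 29]
20 → replaces 25 → [4, 8, 10, 12, 14, 20, 29]
29 → extends → [4, 8, 10, 12, 14, 20, 29, 29]
Longest non-decreasing subsequence has length 8, so deletions = 12 − 8 = 4.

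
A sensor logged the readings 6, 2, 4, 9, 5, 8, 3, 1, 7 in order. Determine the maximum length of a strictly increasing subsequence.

Let dp[i] be the length of the longest such subsequence ending at index i:
i:     1 2 3 4 5 6 7 8 9
a[i]:  6 2 4 9 5 8 3 1 7
dp:    1 1 2 3 3 4 2 1 4
Maximum dp value is 4.

4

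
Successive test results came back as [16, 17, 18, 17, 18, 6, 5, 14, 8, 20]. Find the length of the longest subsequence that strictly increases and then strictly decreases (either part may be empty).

6

inc[i] = longest strictly increasing subsequence ending at i; dec[i] = longest strictly decreasing subsequence starting at i:
i:      1  2  3  4  5  6  7  8  9 10
a[i]:  16 17 18 17 18  6  5 14  8 20
inc:    1  2  3  2  3  1  1  2  2  4
dec:    3  3  4  3  3  2  1  2  1  1
Best peak at i=3 (value 18): inc=3, dec=4, length 3+4−1 = 6.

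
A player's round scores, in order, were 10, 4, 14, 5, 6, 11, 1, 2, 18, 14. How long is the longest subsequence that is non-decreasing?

5

Let dp[i] be the length of the longest such subsequence ending at index i:
i:      1  2  3  4  5  6  7  8  9 10
a[i]:  10  4 14  5  6 11  1  2 18 14
dp:     1  1  2  2  3  4  1  2  5  5
Maximum dp value is 5.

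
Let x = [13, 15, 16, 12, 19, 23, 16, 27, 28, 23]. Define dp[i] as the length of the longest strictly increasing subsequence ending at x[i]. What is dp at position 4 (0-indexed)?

dp[i] = 1 + max{dp[j] : j<i, x[j]<x[i]} (or 1 if no such j):
i:      0  1  2  3  4  5  6  7  8  9
x[i]:  13 15 16 12 19 23 16 27 28 23
dp:     1  2  3  1  4  5  3  6  7  5
At index 4 the value is 4.

4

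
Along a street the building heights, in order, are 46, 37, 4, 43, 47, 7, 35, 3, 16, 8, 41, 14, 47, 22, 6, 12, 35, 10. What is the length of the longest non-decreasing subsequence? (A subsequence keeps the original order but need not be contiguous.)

6

Let dp[i] be the length of the longest such subsequence ending at index i:
i:      1  2  3  4  5  6  7  8  9 10 11 12 13 14 15 16 17 18
a[i]:  46 37  4 43 47  7 35  3 16  8 41 14 47 22  6 12 35 10
dp:     1  1  1  2  3  2  3  1  3  3  4  4  5  5  2  4  6  4
Maximum dp value is 6.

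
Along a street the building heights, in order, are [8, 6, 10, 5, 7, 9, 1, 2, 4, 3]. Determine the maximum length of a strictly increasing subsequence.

3

Let dp[i] be the length of the longest such subsequence ending at index i:
i:      1  2  3  4  5  6  7  8  9 10
a[i]:   8  6 10  5  7  9  1  2  4  3
dp:     1  1  2  1  2  3  1  2  3  3
Maximum dp value is 3.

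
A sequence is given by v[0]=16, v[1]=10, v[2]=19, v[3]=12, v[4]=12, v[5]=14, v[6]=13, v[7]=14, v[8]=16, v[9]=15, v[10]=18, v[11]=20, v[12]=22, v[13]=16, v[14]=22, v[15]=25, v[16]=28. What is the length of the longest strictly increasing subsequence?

Let dp[i] be the length of the longest such subsequence ending at index i:
i:      0  1  2  3  4  5  6  7  8  9 10 11 12 13 14 15 16
v[i]:  16 10 19 12 12 14 13 14 16 15 18 20 22 16 22 25 28
dp:     1  1  2  2  2  3  3  4  5  5  6  7  8  6  8  9 10
Maximum dp value is 10.

10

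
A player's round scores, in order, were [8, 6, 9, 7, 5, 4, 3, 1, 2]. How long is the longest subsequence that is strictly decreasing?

6

Negate each value so 'decreasing' becomes 'increasing', then run patience tails on the negated sequence:
-8 → extends → [-8]
-6 → extends → [-8, -6]
-9 → replaces -8 → [-9, -6]
-7 → replaces -6 → [-9, -7]
-5 → extends → [-9, -7, -5]
-4 → extends → [-9, -7, -5, -4]
-3 → extends → [-9, -7, -5, -4, -3]
-1 → extends → [-9, -7, -5, -4, -3, -1]
-2 → replaces -1 → [-9, -7, -5, -4, -3, -2]
Six tails, so the longest strictly decreasing subsequence of the original has length 6.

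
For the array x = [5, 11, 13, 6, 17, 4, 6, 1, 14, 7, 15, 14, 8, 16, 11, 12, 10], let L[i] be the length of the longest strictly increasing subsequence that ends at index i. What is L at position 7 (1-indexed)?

2

dp[i] = 1 + max{dp[j] : j<i, x[j]<x[i]} (or 1 if no such j):
i:      1  2  3  4  5  6  7  8  9 10 11 12 13 14 15 16 17
x[i]:   5 11 13  6 17  4  6  1 14  7 15 14  8 16 11 12 10
dp:     1  2  3  2  4  1  2  1  4  3  5  4  4  6  5  6  5
At index 7 the value is 2.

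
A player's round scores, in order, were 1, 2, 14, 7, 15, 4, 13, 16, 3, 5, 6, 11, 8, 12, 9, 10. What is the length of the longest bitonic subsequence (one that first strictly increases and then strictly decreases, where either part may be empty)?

inc[i] = longest strictly increasing subsequence ending at i; dec[i] = longest strictly decreasing subsequence starting at i:
i:      1  2  3  4  5  6  7  8  9 10 11 12 13 14 15 16
a[i]:   1  2 14  7 15  4 13 16  3  5  6 11  8 12  9 10
inc:    1  2  3  3  4  3  4  5  3  4  5  6  6  7  7  8
dec:    1  1  4  3  4  2  3  3  1  1  1  2  1  2  1  1
Best peak at i=14 (value 12): inc=7, dec=2, length 7+2−1 = 8.

8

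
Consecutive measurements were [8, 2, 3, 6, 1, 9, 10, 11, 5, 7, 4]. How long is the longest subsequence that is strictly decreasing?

4

Negate each value so 'decreasing' becomes 'increasing', then run patience tails on the negated sequence:
-8 → extends → [-8]
-2 → extends → [-8, -2]
-3 → replaces -2 → [-8, -3]
-6 → replaces -3 → [-8, -6]
-1 → extends → [-8, -6, -1]
-9 → replaces -8 → [-9, -6, -1]
-10 → replaces -9 → [-10, -6, -1]
-11 → replaces -10 → [-11, -6, -1]
-5 → replaces -1 → [-11, -6, -5]
-7 → replaces -6 → [-11, -7, -5]
-4 → extends → [-11, -7, -5, -4]
Four tails, so the longest strictly decreasing subsequence of the original has length 4.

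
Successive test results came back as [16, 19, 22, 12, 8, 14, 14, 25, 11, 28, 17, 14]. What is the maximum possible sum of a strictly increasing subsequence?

Let S[i] be the best sum of a strictly increasing subsequence ending at i:
i:       1   2   3   4   5   6   7   8   9  10  11  12
a[i]:   16  19  22  12   8  14  14  25  11  28  17  14
S:      16  35  57  12   8  26  26  82  19 110  43  33
Maximum is 110 (e.g. 16 + 19 + 22 + 25 + 28).

110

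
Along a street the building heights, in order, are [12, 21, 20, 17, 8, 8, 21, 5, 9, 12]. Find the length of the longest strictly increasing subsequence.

3

Track the smallest tail for each achievable length (strict):
12 → extends → [12]
21 → extends → [12, 21]
20 → replaces 21 → [12, 20]
17 → replaces 20 → [12, 17]
8 → replaces 12 → [8, 17]
8 → already a tail → [8, 17]
21 → extends → [8, 17, 21]
5 → replaces 8 → [5, 17, 21]
9 → replaces 17 → [5, 9, 21]
12 → replaces 21 → [5, 9, 12]
Three tails, so the longest strictly increasing subsequence has length 3 (e.g. 12, 20, 21).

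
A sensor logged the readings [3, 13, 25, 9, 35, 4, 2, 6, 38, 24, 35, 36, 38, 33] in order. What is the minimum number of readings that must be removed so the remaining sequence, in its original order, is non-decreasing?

Fewest deletions = n − (longest non-decreasing subsequence).
Patience tails:
3 → extends → [3]
13 → extends → [3, 13]
25 → extends → [3, 13, 25]
9 → replaces 13 → [3, 9, 25]
35 → extends → [3, 9, 25, 35]
4 → replaces 9 → [3, 4, 25, 35]
2 → replaces 3 → [2, 4, 25, 35]
6 → replaces 25 → [2, 4, 6, 35]
38 → extends → [2, 4, 6, 35, 38]
24 → replaces 35 → [2, 4, 6, 24, 38]
35 → replaces 38 → [2, 4, 6, 24, 35]
36 → extends → [2, 4, 6, 24, 35, 36]
38 → extends → [2, 4, 6, 24, 35, 36, 38]
33 → replaces 35 → [2, 4, 6, 24, 33, 36, 38]
Longest non-decreasing subsequence has length 7, so deletions = 14 − 7 = 7.

7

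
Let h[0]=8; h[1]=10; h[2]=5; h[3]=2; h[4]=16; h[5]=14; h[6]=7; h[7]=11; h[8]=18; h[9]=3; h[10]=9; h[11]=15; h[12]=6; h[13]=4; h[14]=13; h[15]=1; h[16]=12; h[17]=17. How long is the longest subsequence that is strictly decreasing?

7

Let dp[i] be the longest strictly decreasing subsequence ending at i:
i:      0  1  2  3  4  5  6  7  8  9 10 11 12 13 14 15 16 17
h[i]:   8 10  5  2 16 14  7 11 18  3  9 15  6  4 13  1 12 17
dp:     1  1  2  3  1  2  3  3  1  4  4  2  5  6  3  7  4  2
Maximum is 7.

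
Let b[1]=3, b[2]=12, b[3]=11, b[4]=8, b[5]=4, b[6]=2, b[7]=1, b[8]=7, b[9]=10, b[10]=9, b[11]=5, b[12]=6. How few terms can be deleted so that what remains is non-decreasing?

Fewest deletions = n − (longest non-decreasing subsequence).
i:      1  2  3  4  5  6  7  8  9 10 11 12
b[i]:   3 12 11  8  4  2  1  7 10  9  5  6
dp:     1  2  2  2  2  1  1  3  4  4  3  4
max dp = 4, so deletions = 12 − 4 = 8.

8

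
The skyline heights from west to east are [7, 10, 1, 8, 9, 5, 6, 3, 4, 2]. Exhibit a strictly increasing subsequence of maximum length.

Patience tails give the LIS length; then backtrack through the dp parents:
7 → extends → [7]
10 → extends → [7, 10]
1 → replaces 7 → [1, 10]
8 → replaces 10 → [1, 8]
9 → extends → [1, 8, 9]
5 → replaces 8 → [1, 5, 9]
6 → replaces 9 → [1, 5, 6]
3 → replaces 5 → [1, 3, 6]
4 → replaces 6 → [1, 3, 4]
2 → replaces 3 → [1, 2, 4]
Length 3; one witness is 7, 8, 9.

7, 8, 9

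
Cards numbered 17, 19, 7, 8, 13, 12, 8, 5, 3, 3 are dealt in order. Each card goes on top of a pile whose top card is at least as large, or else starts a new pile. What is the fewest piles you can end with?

3

Place each on the leftmost legal pile:
17 → new pile 1 (tops now [17])
19 → new pile 2 (tops now [17, 19])
7 → pile 1 (tops now [7, 19])
8 → pile 2 (tops now [7, 8])
13 → new pile 3 (tops now [7, 8, 13])
12 → pile 3 (tops now [7, 8, 12])
8 → pile 2 (tops now [7, 8, 12])
5 → pile 1 (tops now [5, 8, 12])
3 → pile 1 (tops now [3, 8, 12])
3 → pile 1 (tops now [3, 8, 12])
Three piles.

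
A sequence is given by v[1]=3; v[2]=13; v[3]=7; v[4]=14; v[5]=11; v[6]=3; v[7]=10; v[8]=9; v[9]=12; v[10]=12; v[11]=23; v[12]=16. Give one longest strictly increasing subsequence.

3, 7, 11, 12, 23

Patience tails give the LIS length; then backtrack through the dp parents:
3 → extends → [3]
13 → extends → [3, 13]
7 → replaces 13 → [3, 7]
14 → extends → [3, 7, 14]
11 → replaces 14 → [3, 7, 11]
3 → already a tail → [3, 7, 11]
10 → replaces 11 → [3, 7, 10]
9 → replaces 10 → [3, 7, 9]
12 → extends → [3, 7, 9, 12]
12 → already a tail → [3, 7, 9, 12]
23 → extends → [3, 7, 9, 12, 23]
16 → replaces 23 → [3, 7, 9, 12, 16]
Length 5; one witness is 3, 7, 11, 12, 23.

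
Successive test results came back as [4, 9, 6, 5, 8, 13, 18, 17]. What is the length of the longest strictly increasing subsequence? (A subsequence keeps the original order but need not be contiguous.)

5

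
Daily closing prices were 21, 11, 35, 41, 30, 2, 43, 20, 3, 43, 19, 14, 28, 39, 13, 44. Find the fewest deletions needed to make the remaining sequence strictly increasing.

10

Fewest deletions = n − (longest strictly increasing subsequence).
Patience tails:
21 → extends → [21]
11 → replaces 21 → [11]
35 → extends → [11, 35]
41 → extends → [11, 35, 41]
30 → replaces 35 → [11, 30, 41]
2 → replaces 11 → [2, 30, 41]
43 → extends → [2, 30, 41, 43]
20 → replaces 30 → [2, 20, 41, 43]
3 → replaces 20 → [2, 3, 41, 43]
43 → already a tail → [2, 3, 41, 43]
19 → replaces 41 → [2, 3, 19, 43]
14 → replaces 19 → [2, 3, 14, 43]
28 → replaces 43 → [2, 3, 14, 28]
39 → extends → [2, 3, 14, 28, 39]
13 → replaces 14 → [2, 3, 13, 28, 39]
44 → extends → [2, 3, 13, 28, 39, 44]
Longest strictly increasing subsequence has length 6, so deletions = 16 − 6 = 10.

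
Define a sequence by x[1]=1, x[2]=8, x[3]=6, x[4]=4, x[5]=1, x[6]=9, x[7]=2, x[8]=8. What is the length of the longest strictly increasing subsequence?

Track the smallest tail for each achievable length (strict):
1 → extends → [1]
8 → extends → [1, 8]
6 → replaces 8 → [1, 6]
4 → replaces 6 → [1, 4]
1 → already a tail → [1, 4]
9 → extends → [1, 4, 9]
2 → replaces 4 → [1, 2, 9]
8 → replaces 9 → [1, 2, 8]
Three tails, so the longest strictly increasing subsequence has length 3 (e.g. 1, 8, 9).

3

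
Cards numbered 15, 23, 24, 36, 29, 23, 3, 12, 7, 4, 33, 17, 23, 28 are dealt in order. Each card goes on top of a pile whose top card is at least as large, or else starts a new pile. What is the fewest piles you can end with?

5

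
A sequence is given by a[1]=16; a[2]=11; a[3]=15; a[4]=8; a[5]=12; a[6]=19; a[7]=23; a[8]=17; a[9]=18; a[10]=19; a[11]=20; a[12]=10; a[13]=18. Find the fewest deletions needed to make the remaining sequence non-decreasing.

Fewest deletions = n − (longest non-decreasing subsequence).
Patience tails:
16 → extends → [16]
11 → replaces 16 → [11]
15 → extends → [11, 15]
8 → replaces 11 → [8, 15]
12 → replaces 15 → [8, 12]
19 → extends → [8, 12, 19]
23 → extends → [8, 12, 19, 23]
17 → replaces 19 → [8, 12, 17, 23]
18 → replaces 23 → [8, 12, 17, 18]
19 → extends → [8, 12, 17, 18, 19]
20 → extends → [8, 12, 17, 18, 19, 20]
10 → replaces 12 → [8, 10, 17, 18, 19, 20]
18 → replaces 19 → [8, 10, 17, 18, 18, 20]
Longest non-decreasing subsequence has length 6, so deletions = 13 − 6 = 7.

7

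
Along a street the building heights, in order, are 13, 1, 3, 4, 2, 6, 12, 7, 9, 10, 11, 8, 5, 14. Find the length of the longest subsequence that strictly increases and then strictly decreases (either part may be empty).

10

inc[i] = longest strictly increasing subsequence ending at i; dec[i] = longest strictly decreasing subsequence starting at i:
i:      1  2  3  4  5  6  7  8  9 10 11 12 13 14
a[i]:  13  1  3  4  2  6 12  7  9 10 11  8  5 14
inc:    1  1  2  3  2  4  5  5  6  7  8  6  4  9
dec:    5  1  2  2  1  2  4  2  3  3  3  2  1  1
Best peak at i=11 (value 11): inc=8, dec=3, length 8+3−1 = 10.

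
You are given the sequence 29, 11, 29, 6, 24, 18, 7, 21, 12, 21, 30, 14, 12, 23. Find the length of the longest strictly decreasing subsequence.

5

Negate each value so 'decreasing' becomes 'increasing', then run patience tails on the negated sequence:
-29 → extends → [-29]
-11 → extends → [-29, -11]
-29 → already a tail → [-29, -11]
-6 → extends → [-29, -11, -6]
-24 → replaces -11 → [-29, -24, -6]
-18 → replaces -6 → [-29, -24, -18]
-7 → extends → [-29, -24, -18, -7]
-21 → replaces -18 → [-29, -24, -21, -7]
-12 → replaces -7 → [-29, -24, -21, -12]
-21 → already a tail → [-29, -24, -21, -12]
-30 → replaces -29 → [-30, -24, -21, -12]
-14 → replaces -12 → [-30, -24, -21, -14]
-12 → extends → [-30, -24, -21, -14, -12]
-23 → replaces -21 → [-30, -24, -23, -14, -12]
Five tails, so the longest strictly decreasing subsequence of the original has length 5.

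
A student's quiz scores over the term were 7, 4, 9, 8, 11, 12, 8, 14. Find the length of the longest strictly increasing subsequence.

Let dp[i] be the length of the longest such subsequence ending at index i:
i:      1  2  3  4  5  6  7  8
a[i]:   7  4  9  8 11 12  8 14
dp:     1  1  2  2  3  4  2  5
Maximum dp value is 5.

5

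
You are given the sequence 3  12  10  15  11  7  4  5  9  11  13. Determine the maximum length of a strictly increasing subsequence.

6

Track the smallest tail for each achievable length (strict):
3 → extends → [3]
12 → extends → [3, 12]
10 → replaces 12 → [3, 10]
15 → extends → [3, 10, 15]
11 → replaces 15 → [3, 10, 11]
7 → replaces 10 → [3, 7, 11]
4 → replaces 7 → [3, 4, 11]
5 → replaces 11 → [3, 4, 5]
9 → extends → [3, 4, 5, 9]
11 → extends → [3, 4, 5, 9, 11]
13 → extends → [3, 4, 5, 9, 11, 13]
Six tails, so the longest strictly increasing subsequence has length 6 (e.g. 3, 4, 5, 9, 11, 13).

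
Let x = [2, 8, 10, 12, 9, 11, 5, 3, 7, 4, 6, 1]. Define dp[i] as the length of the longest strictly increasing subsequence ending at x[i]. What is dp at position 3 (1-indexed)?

dp[i] = 1 + max{dp[j] : j<i, x[j]<x[i]} (or 1 if no such j):
i:      1  2  3  4  5  6  7  8  9 10 11 12
x[i]:   2  8 10 12  9 11  5  3  7  4  6  1
dp:     1  2  3  4  3  4  2  2  3  3  4  1
At index 3 the value is 3.

3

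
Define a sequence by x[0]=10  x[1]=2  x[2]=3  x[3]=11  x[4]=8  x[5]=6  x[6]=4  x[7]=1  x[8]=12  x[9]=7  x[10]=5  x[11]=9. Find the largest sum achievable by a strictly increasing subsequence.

Let S[i] be the best sum of a strictly increasing subsequence ending at i:
i:      0  1  2  3  4  5  6  7  8  9 10 11
x[i]:  10  2  3 11  8  6  4  1 12  7  5  9
S:     10  2  5 21 13 11  9  1 33 18 14 27
Maximum is 33 (e.g. 10 + 11 + 12).

33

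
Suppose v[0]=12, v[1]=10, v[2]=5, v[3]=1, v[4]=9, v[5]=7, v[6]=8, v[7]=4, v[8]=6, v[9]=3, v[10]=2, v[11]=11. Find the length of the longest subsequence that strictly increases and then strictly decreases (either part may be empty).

7

inc[i] = longest strictly increasing subsequence ending at i; dec[i] = longest strictly decreasing subsequence starting at i:
i:      0  1  2  3  4  5  6  7  8  9 10 11
v[i]:  12 10  5  1  9  7  8  4  6  3  2 11
inc:    1  1  1  1  2  2  3  2  3  2  2  4
dec:    7  6  4  1  5  4  4  3  3  2  1  1
Best peak at i=0 (value 12): inc=1, dec=7, length 1+7−1 = 7.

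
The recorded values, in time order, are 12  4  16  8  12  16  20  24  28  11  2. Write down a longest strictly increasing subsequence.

Patience tails give the LIS length; then backtrack through the dp parents:
12 → extends → [12]
4 → replaces 12 → [4]
16 → extends → [4, 16]
8 → replaces 16 → [4, 8]
12 → extends → [4, 8, 12]
16 → extends → [4, 8, 12, 16]
20 → extends → [4, 8, 12, 16, 20]
24 → extends → [4, 8, 12, 16, 20, 24]
28 → extends → [4, 8, 12, 16, 20, 24, 28]
11 → replaces 12 → [4, 8, 11, 16, 20, 24, 28]
2 → replaces 4 → [2, 8, 11, 16, 20, 24, 28]
Length 7; one witness is 4, 8, 12, 16, 20, 24, 28.

4, 8, 12, 16, 20, 24, 28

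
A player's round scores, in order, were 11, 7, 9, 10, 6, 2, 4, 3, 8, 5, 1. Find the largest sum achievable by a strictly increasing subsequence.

Let S[i] be the best sum of a strictly increasing subsequence ending at i:
i:      1  2  3  4  5  6  7  8  9 10 11
a[i]:  11  7  9 10  6  2  4  3  8  5  1
S:     11  7 16 26  6  2  6  5 15 11  1
Maximum is 26 (e.g. 7 + 9 + 10).

26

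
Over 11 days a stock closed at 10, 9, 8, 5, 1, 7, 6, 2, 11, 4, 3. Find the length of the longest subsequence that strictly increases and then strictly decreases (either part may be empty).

7

inc[i] = longest strictly increasing subsequence ending at i; dec[i] = longest strictly decreasing subsequence starting at i:
i:      1  2  3  4  5  6  7  8  9 10 11
a[i]:  10  9  8  5  1  7  6  2 11  4  3
inc:    1  1  1  1  1  2  2  2  3  3  3
dec:    7  6  5  3  1  4  3  1  3  2  1
Best peak at i=1 (value 10): inc=1, dec=7, length 1+7−1 = 7.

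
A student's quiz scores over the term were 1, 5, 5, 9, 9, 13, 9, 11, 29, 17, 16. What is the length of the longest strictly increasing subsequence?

Track the smallest tail for each achievable length (strict):
1 → extends → [1]
5 → extends → [1, 5]
5 → already a tail → [1, 5]
9 → extends → [1, 5, 9]
9 → already a tail → [1, 5, 9]
13 → extends → [1, 5, 9, 13]
9 → already a tail → [1, 5, 9, 13]
11 → replaces 13 → [1, 5, 9, 11]
29 → extends → [1, 5, 9, 11, 29]
17 → replaces 29 → [1, 5, 9, 11, 17]
16 → replaces 17 → [1, 5, 9, 11, 16]
Five tails, so the longest strictly increasing subsequence has length 5 (e.g. 1, 5, 9, 13, 29).

5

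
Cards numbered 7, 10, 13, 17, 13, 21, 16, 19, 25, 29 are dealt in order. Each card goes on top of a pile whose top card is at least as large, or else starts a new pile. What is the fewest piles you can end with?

7

The minimum number of non-increasing subsequences covering a sequence equals the length of its longest strictly increasing subsequence.
LIS length is 7 (e.g. 7, 10, 13, 17, 21, 25, 29), so 7 piles are needed.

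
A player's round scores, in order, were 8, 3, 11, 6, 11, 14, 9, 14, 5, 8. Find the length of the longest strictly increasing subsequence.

Let dp[i] be the length of the longest such subsequence ending at index i:
i:      1  2  3  4  5  6  7  8  9 10
a[i]:   8  3 11  6 11 14  9 14  5  8
dp:     1  1  2  2  3  4  3  4  2  3
Maximum dp value is 4.

4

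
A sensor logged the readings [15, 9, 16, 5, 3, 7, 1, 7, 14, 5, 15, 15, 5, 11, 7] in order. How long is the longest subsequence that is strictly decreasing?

5

Negate each value so 'decreasing' becomes 'increasing', then run patience tails on the negated sequence:
-15 → extends → [-15]
-9 → extends → [-15, -9]
-16 → replaces -15 → [-16, -9]
-5 → extends → [-16, -9, -5]
-3 → extends → [-16, -9, -5, -3]
-7 → replaces -5 → [-16, -9, -7, -3]
-1 → extends → [-16, -9, -7, -3, -1]
-7 → already a tail → [-16, -9, -7, -3, -1]
-14 → replaces -9 → [-16, -14, -7, -3, -1]
-5 → replaces -3 → [-16, -14, -7, -5, -1]
-15 → replaces -14 → [-16, -15, -7, -5, -1]
-15 → already a tail → [-16, -15, -7, -5, -1]
-5 → already a tail → [-16, -15, -7, -5, -1]
-11 → replaces -7 → [-16, -15, -11, -5, -1]
-7 → replaces -5 → [-16, -15, -11, -7, -1]
Five tails, so the longest strictly decreasing subsequence of the original has length 5.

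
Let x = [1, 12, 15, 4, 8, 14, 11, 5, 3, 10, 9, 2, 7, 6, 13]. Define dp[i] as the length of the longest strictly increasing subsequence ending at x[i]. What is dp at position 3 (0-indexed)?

dp[i] = 1 + max{dp[j] : j<i, x[j]<x[i]} (or 1 if no such j):
i:      0  1  2  3  4  5  6  7  8  9 10 11 12 13 14
x[i]:   1 12 15  4  8 14 11  5  3 10  9  2  7  6 13
dp:     1  2  3  2  3  4  4  3  2  4  4  2  4  4  5
At index 3 the value is 2.

2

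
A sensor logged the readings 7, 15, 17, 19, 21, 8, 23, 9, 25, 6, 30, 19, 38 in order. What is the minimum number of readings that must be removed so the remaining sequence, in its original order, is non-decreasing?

Fewest deletions = n − (longest non-decreasing subsequence).
i:      1  2  3  4  5  6  7  8  9 10 11 12 13
a[i]:   7 15 17 19 21  8 23  9 25  6 30 19 38
dp:     1  2  3  4  5  2  6  3  7  1  8  5  9
max dp = 9, so deletions = 13 − 9 = 4.

4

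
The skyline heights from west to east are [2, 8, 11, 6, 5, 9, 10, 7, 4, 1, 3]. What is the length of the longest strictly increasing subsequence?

Let dp[i] be the length of the longest such subsequence ending at index i:
i:      1  2  3  4  5  6  7  8  9 10 11
a[i]:   2  8 11  6  5  9 10  7  4  1  3
dp:     1  2  3  2  2  3  4  3  2  1  2
Maximum dp value is 4.

4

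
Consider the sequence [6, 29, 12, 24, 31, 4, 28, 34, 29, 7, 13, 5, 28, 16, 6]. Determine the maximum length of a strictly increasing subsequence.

5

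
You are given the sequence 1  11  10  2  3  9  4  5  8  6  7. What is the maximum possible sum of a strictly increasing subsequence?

28

Let S[i] be the best sum of a strictly increasing subsequence ending at i:
i:      1  2  3  4  5  6  7  8  9 10 11
a[i]:   1 11 10  2  3  9  4  5  8  6  7
S:      1 12 11  3  6 15 10 15 23 21 28
Maximum is 28 (e.g. 1 + 2 + 3 + 4 + 5 + 6 + 7).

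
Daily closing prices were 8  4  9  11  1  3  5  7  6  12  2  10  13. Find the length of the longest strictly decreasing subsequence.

4

Let dp[i] be the longest strictly decreasing subsequence ending at i:
i:      1  2  3  4  5  6  7  8  9 10 11 12 13
a[i]:   8  4  9 11  1  3  5  7  6 12  2 10 13
dp:     1  2  1  1  3  3  2  2  3  1  4  2  1
Maximum is 4.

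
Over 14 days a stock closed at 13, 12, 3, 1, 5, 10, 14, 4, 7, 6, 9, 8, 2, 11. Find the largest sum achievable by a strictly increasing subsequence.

35

Let S[i] be the best sum of a strictly increasing subsequence ending at i:
i:      1  2  3  4  5  6  7  8  9 10 11 12 13 14
a[i]:  13 12  3  1  5 10 14  4  7  6  9  8  2 11
S:     13 12  3  1  8 18 32  7 15 14 24 23  3 35
Maximum is 35 (e.g. 3 + 5 + 7 + 9 + 11).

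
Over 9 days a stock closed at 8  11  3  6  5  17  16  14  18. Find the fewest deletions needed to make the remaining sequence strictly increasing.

5

Fewest deletions = n − (longest strictly increasing subsequence).
i:      1  2  3  4  5  6  7  8  9
a[i]:   8 11  3  6  5 17 16 14 18
dp:     1  2  1  2  2  3  3  3  4
max dp = 4, so deletions = 9 − 4 = 5.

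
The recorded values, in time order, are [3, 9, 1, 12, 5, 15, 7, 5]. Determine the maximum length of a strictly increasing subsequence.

Track the smallest tail for each achievable length (strict):
3 → extends → [3]
9 → extends → [3, 9]
1 → replaces 3 → [1, 9]
12 → extends → [1, 9, 12]
5 → replaces 9 → [1, 5, 12]
15 → extends → [1, 5, 12, 15]
7 → replaces 12 → [1, 5, 7, 15]
5 → already a tail → [1, 5, 7, 15]
Four tails, so the longest strictly increasing subsequence has length 4 (e.g. 3, 9, 12, 15).

4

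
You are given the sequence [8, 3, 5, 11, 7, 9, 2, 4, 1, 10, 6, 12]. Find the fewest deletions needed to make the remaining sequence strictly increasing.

6

Fewest deletions = n − (longest strictly increasing subsequence).
Patience tails:
8 → extends → [8]
3 → replaces 8 → [3]
5 → extends → [3, 5]
11 → extends → [3, 5, 11]
7 → replaces 11 → [3, 5, 7]
9 → extends → [3, 5, 7, 9]
2 → replaces 3 → [2, 5, 7, 9]
4 → replaces 5 → [2, 4, 7, 9]
1 → replaces 2 → [1, 4, 7, 9]
10 → extends → [1, 4, 7, 9, 10]
6 → replaces 7 → [1, 4, 6, 9, 10]
12 → extends → [1, 4, 6, 9, 10, 12]
Longest strictly increasing subsequence has length 6, so deletions = 12 − 6 = 6.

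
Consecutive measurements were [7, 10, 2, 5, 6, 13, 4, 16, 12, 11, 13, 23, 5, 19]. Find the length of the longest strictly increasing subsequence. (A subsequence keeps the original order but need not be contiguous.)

Let dp[i] be the length of the longest such subsequence ending at index i:
i:      1  2  3  4  5  6  7  8  9 10 11 12 13 14
a[i]:   7 10  2  5  6 13  4 16 12 11 13 23  5 19
dp:     1  2  1  2  3  4  2  5  4  4  5  6  3  6
Maximum dp value is 6.

6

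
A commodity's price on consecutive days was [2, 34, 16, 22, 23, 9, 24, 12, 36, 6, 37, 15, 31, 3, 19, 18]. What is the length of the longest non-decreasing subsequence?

7

Track the smallest tail for each achievable length (allowing ties):
2 → extends → [2]
34 → extends → [2, 34]
16 → replaces 34 → [2, 16]
22 → extends → [2, 16, 22]
23 → extends → [2, 16, 22, 23]
9 → replaces 16 → [2, 9, 22, 23]
24 → extends → [2, 9, 22, 23, 24]
12 → replaces 22 → [2, 9, 12, 23, 24]
36 → extends → [2, 9, 12, 23, 24, 36]
6 → replaces 9 → [2, 6, 12, 23, 24, 36]
37 → extends → [2, 6, 12, 23, 24, 36, 37]
15 → replaces 23 → [2, 6, 12, 15, 24, 36, 37]
31 → replaces 36 → [2, 6, 12, 15, 24, 31, 37]
3 → replaces 6 → [2, 3, 12, 15, 24, 31, 37]
19 → replaces 24 → [2, 3, 12, 15, 19, 31, 37]
18 → replaces 19 → [2, 3, 12, 15, 18, 31, 37]
Seven tails, so the longest non-decreasing subsequence has length 7 (e.g. 2, 16, 22, 23, 24, 36, 37).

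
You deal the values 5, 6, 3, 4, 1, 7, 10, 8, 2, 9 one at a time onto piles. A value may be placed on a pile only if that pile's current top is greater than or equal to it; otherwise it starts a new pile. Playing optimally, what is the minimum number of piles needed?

5

Place each on the leftmost legal pile:
5 → new pile 1 (tops now [5])
6 → new pile 2 (tops now [5, 6])
3 → pile 1 (tops now [3, 6])
4 → pile 2 (tops now [3, 4])
1 → pile 1 (tops now [1, 4])
7 → new pile 3 (tops now [1, 4, 7])
10 → new pile 4 (tops now [1, 4, 7, 10])
8 → pile 4 (tops now [1, 4, 7, 8])
2 → pile 2 (tops now [1, 2, 7, 8])
9 → new pile 5 (tops now [1, 2, 7, 8, 9])
Five piles.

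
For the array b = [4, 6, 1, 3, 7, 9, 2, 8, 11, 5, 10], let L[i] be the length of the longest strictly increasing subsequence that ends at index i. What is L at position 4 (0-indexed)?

dp[i] = 1 + max{dp[j] : j<i, b[j]<b[i]} (or 1 if no such j):
i:      0  1  2  3  4  5  6  7  8  9 10
b[i]:   4  6  1  3  7  9  2  8 11  5 10
dp:     1  2  1  2  3  4  2  4  5  3  5
At index 4 the value is 3.

3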